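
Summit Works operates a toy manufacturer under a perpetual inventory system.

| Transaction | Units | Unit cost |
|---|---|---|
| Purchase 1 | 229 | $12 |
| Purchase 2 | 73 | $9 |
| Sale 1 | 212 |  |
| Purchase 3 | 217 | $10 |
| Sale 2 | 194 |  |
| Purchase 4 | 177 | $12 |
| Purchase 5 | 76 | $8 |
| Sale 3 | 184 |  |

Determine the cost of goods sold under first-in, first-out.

Sale 1 (212) [FIFO — oldest first]: 212 @ $12 = $2,544
Sale 2 (194) [FIFO — oldest first]: 17 @ $12 + 73 @ $9 + 104 @ $10 = $1,901
Sale 3 (184) [FIFO — oldest first]: 113 @ $10 + 71 @ $12 = $1,982
Total COGS = $2,544 + $1,901 + $1,982 = $6,427
Ending inventory: 106 @ $12 + 76 @ $8 = $1,880
Check: goods available $8,307 = COGS $6,427 + ending $1,880

COGS = $6,427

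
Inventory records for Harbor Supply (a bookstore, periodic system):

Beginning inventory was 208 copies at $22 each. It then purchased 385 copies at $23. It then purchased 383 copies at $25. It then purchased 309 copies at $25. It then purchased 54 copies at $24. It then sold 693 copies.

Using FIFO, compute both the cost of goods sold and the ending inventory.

COGS = $15,931; ending inventory = $16,096

Sale 1 (693) [FIFO — oldest first]: 208 @ $22 + 385 @ $23 + 100 @ $25 = $15,931
Ending inventory: 283 @ $25 + 309 @ $25 + 54 @ $24 = $16,096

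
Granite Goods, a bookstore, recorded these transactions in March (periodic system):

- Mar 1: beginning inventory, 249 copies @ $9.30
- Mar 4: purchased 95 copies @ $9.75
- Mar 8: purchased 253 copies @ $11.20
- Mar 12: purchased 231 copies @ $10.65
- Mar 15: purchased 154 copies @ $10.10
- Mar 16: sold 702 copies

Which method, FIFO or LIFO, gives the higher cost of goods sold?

LIFO

FIFO COGS: 249 @ $9.30 + 95 @ $9.75 + 253 @ $11.20 + 105 @ $10.65 = $7,193.80
LIFO COGS: 154 @ $10.10 + 231 @ $10.65 + 253 @ $11.20 + 64 @ $9.75 = $7,473.15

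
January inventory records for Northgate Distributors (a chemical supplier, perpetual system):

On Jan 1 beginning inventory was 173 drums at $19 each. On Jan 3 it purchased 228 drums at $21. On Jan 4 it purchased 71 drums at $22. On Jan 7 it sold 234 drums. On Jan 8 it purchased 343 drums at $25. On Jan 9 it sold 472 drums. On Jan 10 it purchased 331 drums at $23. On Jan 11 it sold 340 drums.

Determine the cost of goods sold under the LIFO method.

Jan 7, 234 sold [LIFO — newest first]: 71 @ $22 + 163 @ $21 = $4,985
Jan 9, 472 sold [LIFO — newest first]: 343 @ $25 + 65 @ $21 + 64 @ $19 = $11,156
Jan 11, 340 sold [LIFO — newest first]: 331 @ $23 + 9 @ $19 = $7,784
Total COGS = $4,985 + $11,156 + $7,784 = $23,925
Ending inventory: 100 @ $19 = $1,900

COGS = $23,925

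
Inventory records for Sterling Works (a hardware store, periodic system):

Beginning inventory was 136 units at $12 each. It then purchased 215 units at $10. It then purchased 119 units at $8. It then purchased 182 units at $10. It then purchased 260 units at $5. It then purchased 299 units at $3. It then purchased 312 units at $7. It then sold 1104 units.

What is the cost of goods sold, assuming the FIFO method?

Sale 1 (1104) [FIFO — oldest first]: 136 @ $12 + 215 @ $10 + 119 @ $8 + 182 @ $10 + 260 @ $5 + 192 @ $3 = $8,430
Ending inventory: 107 @ $3 + 312 @ $7 = $2,505
Check: goods available $10,935 = COGS $8,430 + ending $2,505

COGS = $8,430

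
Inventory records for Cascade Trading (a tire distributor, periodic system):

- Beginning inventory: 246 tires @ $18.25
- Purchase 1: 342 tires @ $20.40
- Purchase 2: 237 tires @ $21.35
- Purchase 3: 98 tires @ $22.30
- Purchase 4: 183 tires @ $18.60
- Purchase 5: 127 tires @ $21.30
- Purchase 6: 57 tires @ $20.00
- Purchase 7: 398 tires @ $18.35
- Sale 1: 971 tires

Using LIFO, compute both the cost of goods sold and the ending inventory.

COGS = $19,043.40; ending inventory = $14,220.45

Sale 1 (971) [LIFO — newest first]: 398 @ $18.35 + 57 @ $20.00 + 127 @ $21.30 + 183 @ $18.60 + 98 @ $22.30 + 108 @ $21.35 = $19,043.40
Ending inventory: 246 @ $18.25 + 342 @ $20.40 + 129 @ $21.35 = $14,220.45
Check: goods available $33,263.85 = COGS $19,043.40 + ending $14,220.45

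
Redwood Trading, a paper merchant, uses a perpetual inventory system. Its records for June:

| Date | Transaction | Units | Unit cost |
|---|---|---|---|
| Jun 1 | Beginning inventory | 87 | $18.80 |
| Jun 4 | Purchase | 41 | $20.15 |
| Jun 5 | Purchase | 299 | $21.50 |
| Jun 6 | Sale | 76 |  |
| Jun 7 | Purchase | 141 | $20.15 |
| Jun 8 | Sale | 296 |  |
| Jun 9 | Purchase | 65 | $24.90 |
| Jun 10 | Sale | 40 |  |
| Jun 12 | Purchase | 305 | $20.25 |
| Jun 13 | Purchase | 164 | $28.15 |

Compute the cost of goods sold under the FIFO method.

Jun 6, 76 sold [FIFO — oldest first]: 76 @ $18.80 = $1,428.80
Jun 8, 296 sold [FIFO — oldest first]: 11 @ $18.80 + 41 @ $20.15 + 244 @ $21.50 = $6,278.95
Jun 10, 40 sold [FIFO — oldest first]: 40 @ $21.50 = $860.00
Total COGS = $1,428.80 + $6,278.95 + $860.00 = $8,567.75
Ending inventory: 15 @ $21.50 + 141 @ $20.15 + 65 @ $24.90 + 305 @ $20.25 + 164 @ $28.15 = $15,575.00
Check: goods available $24,142.75 = COGS $8,567.75 + ending $15,575.00

COGS = $8,567.75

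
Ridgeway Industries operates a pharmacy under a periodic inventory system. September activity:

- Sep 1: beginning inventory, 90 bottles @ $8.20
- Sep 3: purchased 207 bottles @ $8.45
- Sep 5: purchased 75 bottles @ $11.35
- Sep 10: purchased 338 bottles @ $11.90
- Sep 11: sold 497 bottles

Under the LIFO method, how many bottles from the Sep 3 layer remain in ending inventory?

123

Sep 11, 497 sold [LIFO — newest first]: 338 @ $11.90 + 75 @ $11.35 + 84 @ $8.45 = $5,583.25
Ending inventory: 90 @ $8.20 + 123 @ $8.45 = $1,777.35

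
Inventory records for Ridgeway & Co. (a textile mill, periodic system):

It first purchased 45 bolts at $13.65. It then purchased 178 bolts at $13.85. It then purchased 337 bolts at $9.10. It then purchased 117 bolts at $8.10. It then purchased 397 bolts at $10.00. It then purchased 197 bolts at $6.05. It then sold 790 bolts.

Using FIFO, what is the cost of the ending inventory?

Ending inventory = $4,031.85

Sale 1 (790) [FIFO — oldest first]: 45 @ $13.65 + 178 @ $13.85 + 337 @ $9.10 + 117 @ $8.10 + 113 @ $10.00 = $8,223.95
Ending inventory: 284 @ $10.00 + 197 @ $6.05 = $4,031.85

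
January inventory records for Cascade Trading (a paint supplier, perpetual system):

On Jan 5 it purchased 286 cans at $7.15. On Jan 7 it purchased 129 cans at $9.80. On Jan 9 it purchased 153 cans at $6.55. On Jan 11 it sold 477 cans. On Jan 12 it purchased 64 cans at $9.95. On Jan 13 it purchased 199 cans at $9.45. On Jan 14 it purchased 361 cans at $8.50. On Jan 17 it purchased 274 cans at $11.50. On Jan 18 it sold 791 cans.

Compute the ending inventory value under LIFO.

Jan 11, 477 sold [LIFO — newest first]: 153 @ $6.55 + 129 @ $9.80 + 195 @ $7.15 = $3,660.60
Jan 18, 791 sold [LIFO — newest first]: 274 @ $11.50 + 361 @ $8.50 + 156 @ $9.45 = $7,693.70
Total COGS = $3,660.60 + $7,693.70 = $11,354.30
Ending inventory: 91 @ $7.15 + 64 @ $9.95 + 43 @ $9.45 = $1,693.80

Ending inventory = $1,693.80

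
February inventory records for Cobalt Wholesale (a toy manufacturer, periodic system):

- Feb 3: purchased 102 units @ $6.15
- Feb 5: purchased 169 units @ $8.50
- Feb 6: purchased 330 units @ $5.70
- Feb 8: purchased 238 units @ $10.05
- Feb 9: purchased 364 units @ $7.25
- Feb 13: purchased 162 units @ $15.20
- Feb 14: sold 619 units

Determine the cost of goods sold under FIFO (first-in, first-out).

Feb 14, 619 sold [FIFO — oldest first]: 102 @ $6.15 + 169 @ $8.50 + 330 @ $5.70 + 18 @ $10.05 = $4,125.70
Ending inventory: 220 @ $10.05 + 364 @ $7.25 + 162 @ $15.20 = $7,312.40

COGS = $4,125.70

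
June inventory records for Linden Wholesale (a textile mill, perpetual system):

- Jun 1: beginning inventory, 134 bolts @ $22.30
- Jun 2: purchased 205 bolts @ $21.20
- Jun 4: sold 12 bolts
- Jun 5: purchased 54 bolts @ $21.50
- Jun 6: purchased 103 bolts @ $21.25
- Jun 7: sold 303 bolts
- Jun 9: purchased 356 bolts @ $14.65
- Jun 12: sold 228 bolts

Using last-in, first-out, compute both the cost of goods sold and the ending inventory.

COGS = $10,039.55; ending inventory = $5,859.80

Jun 4, 12 sold [LIFO — newest first]: 12 @ $21.20 = $254.40
Jun 7, 303 sold [LIFO — newest first]: 103 @ $21.25 + 54 @ $21.50 + 146 @ $21.20 = $6,444.95
Jun 12, 228 sold [LIFO — newest first]: 228 @ $14.65 = $3,340.20
Total COGS = $254.40 + $6,444.95 + $3,340.20 = $10,039.55
Ending inventory: 134 @ $22.30 + 47 @ $21.20 + 128 @ $14.65 = $5,859.80
Check: goods available $15,899.35 = COGS $10,039.55 + ending $5,859.80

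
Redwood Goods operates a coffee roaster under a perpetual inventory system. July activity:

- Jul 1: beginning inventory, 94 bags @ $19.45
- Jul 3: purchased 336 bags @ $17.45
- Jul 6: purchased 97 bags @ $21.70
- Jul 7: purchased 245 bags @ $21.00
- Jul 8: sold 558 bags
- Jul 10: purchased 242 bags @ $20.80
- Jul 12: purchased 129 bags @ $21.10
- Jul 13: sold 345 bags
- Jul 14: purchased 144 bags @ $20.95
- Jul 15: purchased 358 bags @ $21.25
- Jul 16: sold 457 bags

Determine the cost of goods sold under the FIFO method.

Jul 8, 558 sold [FIFO — oldest first]: 94 @ $19.45 + 336 @ $17.45 + 97 @ $21.70 + 31 @ $21.00 = $10,447.40
Jul 13, 345 sold [FIFO — oldest first]: 214 @ $21.00 + 131 @ $20.80 = $7,218.80
Jul 16, 457 sold [FIFO — oldest first]: 111 @ $20.80 + 129 @ $21.10 + 144 @ $20.95 + 73 @ $21.25 = $9,598.75
Total COGS = $10,447.40 + $7,218.80 + $9,598.75 = $27,264.95
Ending inventory: 285 @ $21.25 = $6,056.25

COGS = $27,264.95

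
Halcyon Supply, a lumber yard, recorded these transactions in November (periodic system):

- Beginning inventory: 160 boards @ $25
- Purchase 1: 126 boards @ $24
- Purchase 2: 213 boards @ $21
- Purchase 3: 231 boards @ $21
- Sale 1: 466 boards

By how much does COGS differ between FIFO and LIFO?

FIFO COGS: 160 @ $25 + 126 @ $24 + 180 @ $21 = $10,804
LIFO COGS: 231 @ $21 + 213 @ $21 + 22 @ $24 = $9,852
Difference = |$10,804 − $9,852| = $952

$952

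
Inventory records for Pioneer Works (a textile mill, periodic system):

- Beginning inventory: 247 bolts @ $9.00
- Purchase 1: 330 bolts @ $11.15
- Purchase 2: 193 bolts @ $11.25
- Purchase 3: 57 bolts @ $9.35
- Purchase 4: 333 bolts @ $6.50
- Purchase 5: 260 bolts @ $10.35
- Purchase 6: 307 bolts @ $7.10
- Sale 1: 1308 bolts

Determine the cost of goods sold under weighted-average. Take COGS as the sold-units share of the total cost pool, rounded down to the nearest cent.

Sale 1, sell 1308: 1308/1727 × $15,641.90 → $11,846.90
Ending inventory (cost pool remaining) = $3,795.00
Check: goods available $15,641.90 = COGS $11,846.90 + ending $3,795.00

COGS = $11,846.90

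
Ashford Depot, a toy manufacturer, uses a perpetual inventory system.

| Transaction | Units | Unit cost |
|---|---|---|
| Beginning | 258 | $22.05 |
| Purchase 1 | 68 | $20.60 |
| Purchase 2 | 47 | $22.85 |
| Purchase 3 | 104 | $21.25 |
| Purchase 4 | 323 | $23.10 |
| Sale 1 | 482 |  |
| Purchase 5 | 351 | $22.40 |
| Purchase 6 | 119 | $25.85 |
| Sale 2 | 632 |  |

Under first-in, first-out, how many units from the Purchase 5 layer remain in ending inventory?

Sale 1 (482) [FIFO — oldest first]: 258 @ $22.05 + 68 @ $20.60 + 47 @ $22.85 + 104 @ $21.25 + 5 @ $23.10 = $10,489.15
Sale 2 (632) [FIFO — oldest first]: 318 @ $23.10 + 314 @ $22.40 = $14,379.40
Total COGS = $10,489.15 + $14,379.40 = $24,868.55
Ending inventory: 37 @ $22.40 + 119 @ $25.85 = $3,904.95
Check: goods available $28,773.50 = COGS $24,868.55 + ending $3,904.95

37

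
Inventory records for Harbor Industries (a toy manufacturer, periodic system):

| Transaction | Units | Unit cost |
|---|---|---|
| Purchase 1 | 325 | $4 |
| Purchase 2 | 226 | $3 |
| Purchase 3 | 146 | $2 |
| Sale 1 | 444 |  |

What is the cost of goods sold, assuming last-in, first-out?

Sale 1 (444) [LIFO — newest first]: 146 @ $2 + 226 @ $3 + 72 @ $4 = $1,258
Ending inventory: 253 @ $4 = $1,012
Check: goods available $2,270 = COGS $1,258 + ending $1,012

COGS = $1,258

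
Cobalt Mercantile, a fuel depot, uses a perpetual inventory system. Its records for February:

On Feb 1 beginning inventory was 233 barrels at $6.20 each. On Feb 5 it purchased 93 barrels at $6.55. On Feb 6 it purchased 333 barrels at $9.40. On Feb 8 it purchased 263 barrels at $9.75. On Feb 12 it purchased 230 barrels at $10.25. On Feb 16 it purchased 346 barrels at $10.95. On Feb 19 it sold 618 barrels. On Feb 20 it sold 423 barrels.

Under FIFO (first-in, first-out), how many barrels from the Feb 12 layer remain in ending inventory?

111

Feb 19, 618 sold [FIFO — oldest first]: 233 @ $6.20 + 93 @ $6.55 + 292 @ $9.40 = $4,798.55
Feb 20, 423 sold [FIFO — oldest first]: 41 @ $9.40 + 263 @ $9.75 + 119 @ $10.25 = $4,169.40
Total COGS = $4,798.55 + $4,169.40 = $8,967.95
Ending inventory: 111 @ $10.25 + 346 @ $10.95 = $4,926.45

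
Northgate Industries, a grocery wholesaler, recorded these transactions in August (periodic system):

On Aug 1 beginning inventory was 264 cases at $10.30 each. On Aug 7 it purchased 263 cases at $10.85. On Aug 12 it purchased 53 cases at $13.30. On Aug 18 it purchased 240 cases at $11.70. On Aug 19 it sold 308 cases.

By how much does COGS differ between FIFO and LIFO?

FIFO COGS: 264 @ $10.30 + 44 @ $10.85 = $3,196.60
LIFO COGS: 240 @ $11.70 + 53 @ $13.30 + 15 @ $10.85 = $3,675.65
Difference = |$3,196.60 − $3,675.65| = $479.05

$479.05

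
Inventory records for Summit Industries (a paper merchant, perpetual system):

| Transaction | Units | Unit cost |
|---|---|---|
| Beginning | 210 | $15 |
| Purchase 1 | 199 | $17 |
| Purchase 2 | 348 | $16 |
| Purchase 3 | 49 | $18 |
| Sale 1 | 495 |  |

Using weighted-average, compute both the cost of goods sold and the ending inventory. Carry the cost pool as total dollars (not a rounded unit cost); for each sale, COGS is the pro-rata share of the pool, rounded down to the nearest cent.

COGS = $7,973.43; ending inventory = $5,009.57

After Beginning: 210 on hand, pool $3,150.00 (≈ $15.0000 each)
After Purchase 1: 409 on hand, pool $6,533.00 (≈ $15.9731 each)
After Purchase 2: 757 on hand, pool $12,101.00 (≈ $15.9855 each)
After Purchase 3: 806 on hand, pool $12,983.00 (≈ $16.1079 each)
Sale 1, sell 495: 495/806 × $12,983.00 → $7,973.43
Ending inventory (cost pool remaining) = $5,009.57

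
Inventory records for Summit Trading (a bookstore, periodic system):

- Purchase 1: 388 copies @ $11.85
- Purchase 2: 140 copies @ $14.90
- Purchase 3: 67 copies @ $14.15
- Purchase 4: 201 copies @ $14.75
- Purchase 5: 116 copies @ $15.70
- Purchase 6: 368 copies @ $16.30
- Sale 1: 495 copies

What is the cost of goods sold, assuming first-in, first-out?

Sale 1 (495) [FIFO — oldest first]: 388 @ $11.85 + 107 @ $14.90 = $6,192.10
Ending inventory: 33 @ $14.90 + 67 @ $14.15 + 201 @ $14.75 + 116 @ $15.70 + 368 @ $16.30 = $12,224.10

COGS = $6,192.10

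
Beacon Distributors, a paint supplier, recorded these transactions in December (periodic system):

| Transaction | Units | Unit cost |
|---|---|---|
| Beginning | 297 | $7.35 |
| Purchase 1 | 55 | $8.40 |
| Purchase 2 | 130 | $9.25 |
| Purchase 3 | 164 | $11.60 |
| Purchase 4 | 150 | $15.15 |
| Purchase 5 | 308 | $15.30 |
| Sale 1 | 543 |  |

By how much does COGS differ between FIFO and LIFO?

$3,415.85

FIFO COGS: 297 @ $7.35 + 55 @ $8.40 + 130 @ $9.25 + 61 @ $11.60 = $4,555.05
LIFO COGS: 308 @ $15.30 + 150 @ $15.15 + 85 @ $11.60 = $7,970.90
Difference = |$4,555.05 − $7,970.90| = $3,415.85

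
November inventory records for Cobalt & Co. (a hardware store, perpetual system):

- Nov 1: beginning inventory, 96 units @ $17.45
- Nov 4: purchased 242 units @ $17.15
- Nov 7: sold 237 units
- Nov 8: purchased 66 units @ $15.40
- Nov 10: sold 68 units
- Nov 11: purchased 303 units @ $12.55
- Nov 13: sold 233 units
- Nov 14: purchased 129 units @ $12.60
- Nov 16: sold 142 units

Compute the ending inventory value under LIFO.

Nov 7, 237 sold [LIFO — newest first]: 237 @ $17.15 = $4,064.55
Nov 10, 68 sold [LIFO — newest first]: 66 @ $15.40 + 2 @ $17.15 = $1,050.70
Nov 13, 233 sold [LIFO — newest first]: 233 @ $12.55 = $2,924.15
Nov 16, 142 sold [LIFO — newest first]: 129 @ $12.60 + 13 @ $12.55 = $1,788.55
Total COGS = $4,064.55 + $1,050.70 + $2,924.15 + $1,788.55 = $9,827.95
Ending inventory: 96 @ $17.45 + 3 @ $17.15 + 57 @ $12.55 = $2,442.00

Ending inventory = $2,442.00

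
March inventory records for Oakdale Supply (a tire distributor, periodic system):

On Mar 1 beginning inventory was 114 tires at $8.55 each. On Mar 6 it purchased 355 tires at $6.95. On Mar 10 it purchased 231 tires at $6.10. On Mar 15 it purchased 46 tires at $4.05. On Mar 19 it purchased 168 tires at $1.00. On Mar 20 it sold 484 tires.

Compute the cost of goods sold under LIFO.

COGS = $2,034.45

Mar 20, 484 sold [LIFO — newest first]: 168 @ $1.00 + 46 @ $4.05 + 231 @ $6.10 + 39 @ $6.95 = $2,034.45
Ending inventory: 114 @ $8.55 + 316 @ $6.95 = $3,170.90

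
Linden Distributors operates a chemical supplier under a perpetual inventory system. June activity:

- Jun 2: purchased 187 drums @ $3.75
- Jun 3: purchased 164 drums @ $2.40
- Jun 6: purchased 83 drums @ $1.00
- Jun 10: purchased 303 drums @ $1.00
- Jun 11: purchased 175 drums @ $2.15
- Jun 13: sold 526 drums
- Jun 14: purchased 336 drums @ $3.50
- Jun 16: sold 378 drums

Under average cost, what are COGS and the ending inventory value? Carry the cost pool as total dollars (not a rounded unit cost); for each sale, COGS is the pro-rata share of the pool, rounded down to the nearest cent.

After Jun 2: 187 on hand, pool $701.25 (≈ $3.7500 each)
After Jun 3: 351 on hand, pool $1,094.85 (≈ $3.1192 each)
After Jun 6: 434 on hand, pool $1,177.85 (≈ $2.7139 each)
After Jun 10: 737 on hand, pool $1,480.85 (≈ $2.0093 each)
After Jun 11: 912 on hand, pool $1,857.10 (≈ $2.0363 each)
Jun 13, sell 526: 526/912 × $1,857.10 → $1,071.09
After Jun 14: 722 on hand, pool $1,962.01 (≈ $2.7175 each)
Jun 16, sell 378: 378/722 × $1,962.01 → $1,027.20
Total COGS = $1,071.09 + $1,027.20 = $2,098.29
Ending inventory (cost pool remaining) = $934.81

COGS = $2,098.29; ending inventory = $934.81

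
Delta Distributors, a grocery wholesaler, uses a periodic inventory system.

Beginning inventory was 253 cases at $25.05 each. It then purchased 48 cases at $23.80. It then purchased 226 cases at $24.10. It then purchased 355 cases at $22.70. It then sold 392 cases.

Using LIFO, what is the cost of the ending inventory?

Sale 1 (392) [LIFO — newest first]: 355 @ $22.70 + 37 @ $24.10 = $8,950.20
Ending inventory: 253 @ $25.05 + 48 @ $23.80 + 189 @ $24.10 = $12,034.95

Ending inventory = $12,034.95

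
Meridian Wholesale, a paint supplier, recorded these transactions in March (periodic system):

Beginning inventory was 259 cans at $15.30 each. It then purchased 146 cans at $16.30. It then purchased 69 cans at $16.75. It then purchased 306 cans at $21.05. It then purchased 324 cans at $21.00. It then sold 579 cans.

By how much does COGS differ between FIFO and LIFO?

FIFO COGS: 259 @ $15.30 + 146 @ $16.30 + 69 @ $16.75 + 105 @ $21.05 = $9,708.50
LIFO COGS: 324 @ $21.00 + 255 @ $21.05 = $12,171.75
Difference = |$9,708.50 − $12,171.75| = $2,463.25

$2,463.25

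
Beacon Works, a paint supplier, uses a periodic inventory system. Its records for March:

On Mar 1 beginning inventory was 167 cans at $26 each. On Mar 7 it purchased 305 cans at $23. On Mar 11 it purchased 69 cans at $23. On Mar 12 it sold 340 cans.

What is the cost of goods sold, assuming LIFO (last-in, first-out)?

COGS = $7,820

Mar 12, 340 sold [LIFO — newest first]: 69 @ $23 + 271 @ $23 = $7,820
Ending inventory: 167 @ $26 + 34 @ $23 = $5,124
Check: goods available $12,944 = COGS $7,820 + ending $5,124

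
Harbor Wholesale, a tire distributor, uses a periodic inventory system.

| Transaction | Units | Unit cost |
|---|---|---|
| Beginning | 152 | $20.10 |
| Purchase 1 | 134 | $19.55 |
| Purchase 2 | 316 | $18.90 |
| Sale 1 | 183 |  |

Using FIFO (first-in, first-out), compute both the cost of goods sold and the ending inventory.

COGS = $3,661.25; ending inventory = $7,986.05

Sale 1 (183) [FIFO — oldest first]: 152 @ $20.10 + 31 @ $19.55 = $3,661.25
Ending inventory: 103 @ $19.55 + 316 @ $18.90 = $7,986.05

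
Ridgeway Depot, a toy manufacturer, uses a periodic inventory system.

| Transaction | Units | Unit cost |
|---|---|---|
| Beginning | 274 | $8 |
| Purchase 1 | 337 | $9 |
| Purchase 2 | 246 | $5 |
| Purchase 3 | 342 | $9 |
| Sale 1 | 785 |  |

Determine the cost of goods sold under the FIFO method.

COGS = $6,095

Sale 1 (785) [FIFO — oldest first]: 274 @ $8 + 337 @ $9 + 174 @ $5 = $6,095
Ending inventory: 72 @ $5 + 342 @ $9 = $3,438
Check: goods available $9,533 = COGS $6,095 + ending $3,438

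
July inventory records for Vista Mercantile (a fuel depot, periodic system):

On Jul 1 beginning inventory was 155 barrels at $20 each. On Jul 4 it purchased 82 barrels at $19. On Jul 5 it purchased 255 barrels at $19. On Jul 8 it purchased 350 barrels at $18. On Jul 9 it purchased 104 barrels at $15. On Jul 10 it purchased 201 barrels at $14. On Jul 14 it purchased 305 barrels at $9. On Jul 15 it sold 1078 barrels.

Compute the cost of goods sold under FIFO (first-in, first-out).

Jul 15, 1078 sold [FIFO — oldest first]: 155 @ $20 + 82 @ $19 + 255 @ $19 + 350 @ $18 + 104 @ $15 + 132 @ $14 = $19,211
Ending inventory: 69 @ $14 + 305 @ $9 = $3,711
Check: goods available $22,922 = COGS $19,211 + ending $3,711

COGS = $19,211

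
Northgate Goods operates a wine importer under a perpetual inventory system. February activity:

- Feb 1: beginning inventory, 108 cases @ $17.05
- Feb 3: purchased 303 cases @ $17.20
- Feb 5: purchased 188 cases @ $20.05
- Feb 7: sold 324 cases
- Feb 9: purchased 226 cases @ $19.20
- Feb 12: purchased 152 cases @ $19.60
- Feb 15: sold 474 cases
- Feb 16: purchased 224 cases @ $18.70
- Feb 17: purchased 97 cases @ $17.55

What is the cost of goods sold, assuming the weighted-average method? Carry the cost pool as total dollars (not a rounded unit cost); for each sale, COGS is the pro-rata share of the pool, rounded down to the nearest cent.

After Feb 1: 108 on hand, pool $1,841.40 (≈ $17.0500 each)
After Feb 3: 411 on hand, pool $7,053.00 (≈ $17.1606 each)
After Feb 5: 599 on hand, pool $10,822.40 (≈ $18.0674 each)
Feb 7, sell 324: 324/599 × $10,822.40 → $5,853.85
After Feb 9: 501 on hand, pool $9,307.75 (≈ $18.5783 each)
After Feb 12: 653 on hand, pool $12,286.95 (≈ $18.8162 each)
Feb 15, sell 474: 474/653 × $12,286.95 → $8,918.85
After Feb 16: 403 on hand, pool $7,556.90 (≈ $18.7516 each)
After Feb 17: 500 on hand, pool $9,259.25 (≈ $18.5185 each)
Total COGS = $5,853.85 + $8,918.85 = $14,772.70
Ending inventory (cost pool remaining) = $9,259.25

COGS = $14,772.70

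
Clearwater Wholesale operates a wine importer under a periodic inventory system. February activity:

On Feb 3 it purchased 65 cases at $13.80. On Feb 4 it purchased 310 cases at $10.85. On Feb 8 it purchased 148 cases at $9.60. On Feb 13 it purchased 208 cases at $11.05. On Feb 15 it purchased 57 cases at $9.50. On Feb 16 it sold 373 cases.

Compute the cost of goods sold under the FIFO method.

COGS = $4,238.80

Feb 16, 373 sold [FIFO — oldest first]: 65 @ $13.80 + 308 @ $10.85 = $4,238.80
Ending inventory: 2 @ $10.85 + 148 @ $9.60 + 208 @ $11.05 + 57 @ $9.50 = $4,282.40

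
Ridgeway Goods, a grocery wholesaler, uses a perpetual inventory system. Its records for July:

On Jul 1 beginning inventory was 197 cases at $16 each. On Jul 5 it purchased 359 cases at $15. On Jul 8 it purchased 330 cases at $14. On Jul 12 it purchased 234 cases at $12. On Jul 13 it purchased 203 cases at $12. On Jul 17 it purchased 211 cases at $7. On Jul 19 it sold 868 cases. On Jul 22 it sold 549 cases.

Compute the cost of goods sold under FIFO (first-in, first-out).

Jul 19, 868 sold [FIFO — oldest first]: 197 @ $16 + 359 @ $15 + 312 @ $14 = $12,905
Jul 22, 549 sold [FIFO — oldest first]: 18 @ $14 + 234 @ $12 + 203 @ $12 + 94 @ $7 = $6,154
Total COGS = $12,905 + $6,154 = $19,059
Ending inventory: 117 @ $7 = $819
Check: goods available $19,878 = COGS $19,059 + ending $819

COGS = $19,059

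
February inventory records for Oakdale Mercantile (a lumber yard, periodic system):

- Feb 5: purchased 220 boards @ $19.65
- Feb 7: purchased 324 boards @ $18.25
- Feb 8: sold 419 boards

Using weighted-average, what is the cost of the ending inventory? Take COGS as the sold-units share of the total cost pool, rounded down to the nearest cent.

Feb 8, sell 419: 419/544 × $10,236.00 → $7,883.97
Ending inventory (cost pool remaining) = $2,352.03

Ending inventory = $2,352.03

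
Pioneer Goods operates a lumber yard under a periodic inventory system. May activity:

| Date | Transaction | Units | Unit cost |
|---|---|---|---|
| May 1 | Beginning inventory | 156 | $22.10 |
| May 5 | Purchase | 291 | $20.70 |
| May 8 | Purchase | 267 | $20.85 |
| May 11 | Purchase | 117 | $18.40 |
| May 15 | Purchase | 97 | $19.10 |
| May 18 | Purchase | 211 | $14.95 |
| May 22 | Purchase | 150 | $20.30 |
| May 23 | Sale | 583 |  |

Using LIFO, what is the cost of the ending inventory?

Ending inventory = $14,871.45

May 23, 583 sold [LIFO — newest first]: 150 @ $20.30 + 211 @ $14.95 + 97 @ $19.10 + 117 @ $18.40 + 8 @ $20.85 = $10,371.75
Ending inventory: 156 @ $22.10 + 291 @ $20.70 + 259 @ $20.85 = $14,871.45
Check: goods available $25,243.20 = COGS $10,371.75 + ending $14,871.45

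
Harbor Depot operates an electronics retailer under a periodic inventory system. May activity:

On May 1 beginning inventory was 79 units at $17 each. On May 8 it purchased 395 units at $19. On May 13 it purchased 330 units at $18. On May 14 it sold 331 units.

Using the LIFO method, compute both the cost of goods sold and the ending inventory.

COGS = $5,959; ending inventory = $8,829

May 14, 331 sold [LIFO — newest first]: 330 @ $18 + 1 @ $19 = $5,959
Ending inventory: 79 @ $17 + 394 @ $19 = $8,829
Check: goods available $14,788 = COGS $5,959 + ending $8,829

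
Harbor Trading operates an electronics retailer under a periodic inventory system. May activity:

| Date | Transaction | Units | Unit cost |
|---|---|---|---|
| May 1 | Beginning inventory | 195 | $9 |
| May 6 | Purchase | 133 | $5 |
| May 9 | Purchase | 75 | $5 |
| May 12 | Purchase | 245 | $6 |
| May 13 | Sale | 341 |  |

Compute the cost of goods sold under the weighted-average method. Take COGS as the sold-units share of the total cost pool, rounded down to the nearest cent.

May 13, sell 341: 341/648 × $4,265.00 → $2,244.39
Ending inventory (cost pool remaining) = $2,020.61

COGS = $2,244.39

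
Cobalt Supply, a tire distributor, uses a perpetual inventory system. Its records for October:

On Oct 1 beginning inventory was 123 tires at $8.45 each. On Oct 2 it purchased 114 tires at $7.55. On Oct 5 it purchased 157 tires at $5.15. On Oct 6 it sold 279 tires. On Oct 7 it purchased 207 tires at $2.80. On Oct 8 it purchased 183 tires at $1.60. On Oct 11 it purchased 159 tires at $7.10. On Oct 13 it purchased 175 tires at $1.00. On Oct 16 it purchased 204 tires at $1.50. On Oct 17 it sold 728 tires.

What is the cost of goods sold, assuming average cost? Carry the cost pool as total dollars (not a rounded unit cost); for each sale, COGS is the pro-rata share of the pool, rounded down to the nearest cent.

After Oct 1: 123 on hand, pool $1,039.35 (≈ $8.4500 each)
After Oct 2: 237 on hand, pool $1,900.05 (≈ $8.0171 each)
After Oct 5: 394 on hand, pool $2,708.60 (≈ $6.8746 each)
Oct 6, sell 279: 279/394 × $2,708.60 → $1,918.01
After Oct 7: 322 on hand, pool $1,370.19 (≈ $4.2552 each)
After Oct 8: 505 on hand, pool $1,662.99 (≈ $3.2930 each)
After Oct 11: 664 on hand, pool $2,791.89 (≈ $4.2047 each)
After Oct 13: 839 on hand, pool $2,966.89 (≈ $3.5362 each)
After Oct 16: 1043 on hand, pool $3,272.89 (≈ $3.1380 each)
Oct 17, sell 728: 728/1043 × $3,272.89 → $2,284.43
Total COGS = $1,918.01 + $2,284.43 = $4,202.44
Ending inventory (cost pool remaining) = $988.46
Check: goods available $5,190.90 = COGS $4,202.44 + ending $988.46

COGS = $4,202.44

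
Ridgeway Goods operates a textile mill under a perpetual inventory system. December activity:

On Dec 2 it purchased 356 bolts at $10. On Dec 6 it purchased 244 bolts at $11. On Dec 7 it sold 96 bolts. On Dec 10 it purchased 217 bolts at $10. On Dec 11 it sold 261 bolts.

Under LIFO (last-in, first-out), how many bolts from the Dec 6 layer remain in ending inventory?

104

Dec 7, 96 sold [LIFO — newest first]: 96 @ $11 = $1,056
Dec 11, 261 sold [LIFO — newest first]: 217 @ $10 + 44 @ $11 = $2,654
Total COGS = $1,056 + $2,654 = $3,710
Ending inventory: 356 @ $10 + 104 @ $11 = $4,704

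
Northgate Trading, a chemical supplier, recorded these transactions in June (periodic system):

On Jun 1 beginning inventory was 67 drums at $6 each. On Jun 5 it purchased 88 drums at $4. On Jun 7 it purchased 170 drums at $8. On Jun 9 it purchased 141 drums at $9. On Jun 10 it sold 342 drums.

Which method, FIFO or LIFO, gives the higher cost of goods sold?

FIFO COGS: 67 @ $6 + 88 @ $4 + 170 @ $8 + 17 @ $9 = $2,267
LIFO COGS: 141 @ $9 + 170 @ $8 + 31 @ $4 = $2,753

LIFO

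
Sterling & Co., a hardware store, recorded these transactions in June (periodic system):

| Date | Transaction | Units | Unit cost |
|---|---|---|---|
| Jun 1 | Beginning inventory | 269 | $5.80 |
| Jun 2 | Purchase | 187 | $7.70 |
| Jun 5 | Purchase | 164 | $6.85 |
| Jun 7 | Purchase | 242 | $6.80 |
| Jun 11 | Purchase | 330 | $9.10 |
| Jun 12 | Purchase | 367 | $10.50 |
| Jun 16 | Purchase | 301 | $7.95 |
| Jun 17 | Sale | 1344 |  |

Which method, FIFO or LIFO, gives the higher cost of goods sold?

FIFO COGS: 269 @ $5.80 + 187 @ $7.70 + 164 @ $6.85 + 242 @ $6.80 + 330 @ $9.10 + 152 @ $10.50 = $10,368.10
LIFO COGS: 301 @ $7.95 + 367 @ $10.50 + 330 @ $9.10 + 242 @ $6.80 + 104 @ $6.85 = $11,607.45

LIFO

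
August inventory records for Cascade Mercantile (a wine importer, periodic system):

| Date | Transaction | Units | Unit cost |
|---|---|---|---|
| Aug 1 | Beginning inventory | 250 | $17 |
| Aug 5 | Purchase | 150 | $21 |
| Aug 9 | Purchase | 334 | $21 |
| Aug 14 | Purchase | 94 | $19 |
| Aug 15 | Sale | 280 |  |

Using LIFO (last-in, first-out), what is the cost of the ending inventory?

Aug 15, 280 sold [LIFO — newest first]: 94 @ $19 + 186 @ $21 = $5,692
Ending inventory: 250 @ $17 + 150 @ $21 + 148 @ $21 = $10,508
Check: goods available $16,200 = COGS $5,692 + ending $10,508

Ending inventory = $10,508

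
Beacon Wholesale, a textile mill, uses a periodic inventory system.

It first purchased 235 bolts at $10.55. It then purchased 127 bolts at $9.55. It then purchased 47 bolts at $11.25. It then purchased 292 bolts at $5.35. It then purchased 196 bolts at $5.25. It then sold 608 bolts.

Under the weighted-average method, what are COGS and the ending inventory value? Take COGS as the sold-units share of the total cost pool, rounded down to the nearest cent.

COGS = $4,617.30; ending inventory = $2,194.75

Sale 1, sell 608: 608/897 × $6,812.05 → $4,617.30
Ending inventory (cost pool remaining) = $2,194.75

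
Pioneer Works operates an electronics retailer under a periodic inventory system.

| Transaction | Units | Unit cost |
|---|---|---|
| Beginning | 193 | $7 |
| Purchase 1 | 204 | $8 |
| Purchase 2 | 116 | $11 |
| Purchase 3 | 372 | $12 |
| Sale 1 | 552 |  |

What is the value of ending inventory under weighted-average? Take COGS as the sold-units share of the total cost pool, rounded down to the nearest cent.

Ending inventory = $3,282.22

Sale 1, sell 552: 552/885 × $8,723.00 → $5,440.78
Ending inventory (cost pool remaining) = $3,282.22
Check: goods available $8,723.00 = COGS $5,440.78 + ending $3,282.22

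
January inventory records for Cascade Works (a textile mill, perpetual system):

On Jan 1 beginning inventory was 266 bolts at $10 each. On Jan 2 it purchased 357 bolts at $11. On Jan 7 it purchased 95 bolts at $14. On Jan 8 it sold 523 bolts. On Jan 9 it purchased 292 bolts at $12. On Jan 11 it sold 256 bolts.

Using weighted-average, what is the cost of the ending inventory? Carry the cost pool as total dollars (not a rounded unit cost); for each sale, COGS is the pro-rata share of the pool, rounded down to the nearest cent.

After Jan 1: 266 on hand, pool $2,660.00 (≈ $10.0000 each)
After Jan 2: 623 on hand, pool $6,587.00 (≈ $10.5730 each)
After Jan 7: 718 on hand, pool $7,917.00 (≈ $11.0265 each)
Jan 8, sell 523: 523/718 × $7,917.00 → $5,766.83
After Jan 9: 487 on hand, pool $5,654.17 (≈ $11.6102 each)
Jan 11, sell 256: 256/487 × $5,654.17 → $2,972.21
Total COGS = $5,766.83 + $2,972.21 = $8,739.04
Ending inventory (cost pool remaining) = $2,681.96

Ending inventory = $2,681.96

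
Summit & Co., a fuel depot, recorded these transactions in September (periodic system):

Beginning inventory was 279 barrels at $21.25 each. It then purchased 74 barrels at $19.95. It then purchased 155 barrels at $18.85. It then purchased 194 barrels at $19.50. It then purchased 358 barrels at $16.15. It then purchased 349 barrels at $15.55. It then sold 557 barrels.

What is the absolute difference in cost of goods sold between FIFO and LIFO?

FIFO COGS: 279 @ $21.25 + 74 @ $19.95 + 155 @ $18.85 + 49 @ $19.50 = $11,282.30
LIFO COGS: 349 @ $15.55 + 208 @ $16.15 = $8,786.15
Difference = |$11,282.30 − $8,786.15| = $2,496.15

$2,496.15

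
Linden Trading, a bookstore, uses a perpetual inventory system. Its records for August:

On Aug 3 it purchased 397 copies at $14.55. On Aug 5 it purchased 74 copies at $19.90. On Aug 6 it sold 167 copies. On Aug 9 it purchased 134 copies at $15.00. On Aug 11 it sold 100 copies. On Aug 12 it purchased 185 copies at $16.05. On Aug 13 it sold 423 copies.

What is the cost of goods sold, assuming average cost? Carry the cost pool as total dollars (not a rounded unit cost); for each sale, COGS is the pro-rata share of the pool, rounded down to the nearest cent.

After Aug 3: 397 on hand, pool $5,776.35 (≈ $14.5500 each)
After Aug 5: 471 on hand, pool $7,248.95 (≈ $15.3906 each)
Aug 6, sell 167: 167/471 × $7,248.95 → $2,570.22
After Aug 9: 438 on hand, pool $6,688.73 (≈ $15.2711 each)
Aug 11, sell 100: 100/438 × $6,688.73 → $1,527.10
After Aug 12: 523 on hand, pool $8,130.88 (≈ $15.5466 each)
Aug 13, sell 423: 423/523 × $8,130.88 → $6,576.21
Total COGS = $2,570.22 + $1,527.10 + $6,576.21 = $10,673.53
Ending inventory (cost pool remaining) = $1,554.67

COGS = $10,673.53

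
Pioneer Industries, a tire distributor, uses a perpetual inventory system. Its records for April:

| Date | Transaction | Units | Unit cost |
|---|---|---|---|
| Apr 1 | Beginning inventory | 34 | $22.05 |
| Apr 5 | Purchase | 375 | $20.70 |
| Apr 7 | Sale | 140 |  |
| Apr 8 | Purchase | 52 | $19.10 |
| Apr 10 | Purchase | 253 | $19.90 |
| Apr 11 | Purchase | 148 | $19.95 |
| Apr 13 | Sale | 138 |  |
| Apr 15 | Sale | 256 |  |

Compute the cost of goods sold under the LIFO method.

COGS = $10,746.00

Apr 7, 140 sold [LIFO — newest first]: 140 @ $20.70 = $2,898.00
Apr 13, 138 sold [LIFO — newest first]: 138 @ $19.95 = $2,753.10
Apr 15, 256 sold [LIFO — newest first]: 10 @ $19.95 + 246 @ $19.90 = $5,094.90
Total COGS = $2,898.00 + $2,753.10 + $5,094.90 = $10,746.00
Ending inventory: 34 @ $22.05 + 235 @ $20.70 + 52 @ $19.10 + 7 @ $19.90 = $6,746.70
Check: goods available $17,492.70 = COGS $10,746.00 + ending $6,746.70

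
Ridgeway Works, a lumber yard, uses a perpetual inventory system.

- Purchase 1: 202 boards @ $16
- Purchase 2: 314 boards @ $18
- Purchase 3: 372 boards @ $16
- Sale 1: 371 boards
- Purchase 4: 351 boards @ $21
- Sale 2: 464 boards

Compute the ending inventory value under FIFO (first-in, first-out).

Sale 1 (371) [FIFO — oldest first]: 202 @ $16 + 169 @ $18 = $6,274
Sale 2 (464) [FIFO — oldest first]: 145 @ $18 + 319 @ $16 = $7,714
Total COGS = $6,274 + $7,714 = $13,988
Ending inventory: 53 @ $16 + 351 @ $21 = $8,219
Check: goods available $22,207 = COGS $13,988 + ending $8,219

Ending inventory = $8,219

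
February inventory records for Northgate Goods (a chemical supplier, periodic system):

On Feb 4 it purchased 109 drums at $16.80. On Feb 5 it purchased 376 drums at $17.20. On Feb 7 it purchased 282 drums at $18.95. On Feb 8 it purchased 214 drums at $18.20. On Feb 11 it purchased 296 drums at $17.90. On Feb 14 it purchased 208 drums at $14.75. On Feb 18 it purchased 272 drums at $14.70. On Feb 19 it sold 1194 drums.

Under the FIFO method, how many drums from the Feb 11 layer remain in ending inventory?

83

Feb 19, 1194 sold [FIFO — oldest first]: 109 @ $16.80 + 376 @ $17.20 + 282 @ $18.95 + 214 @ $18.20 + 213 @ $17.90 = $21,349.80
Ending inventory: 83 @ $17.90 + 208 @ $14.75 + 272 @ $14.70 = $8,552.10
Check: goods available $29,901.90 = COGS $21,349.80 + ending $8,552.10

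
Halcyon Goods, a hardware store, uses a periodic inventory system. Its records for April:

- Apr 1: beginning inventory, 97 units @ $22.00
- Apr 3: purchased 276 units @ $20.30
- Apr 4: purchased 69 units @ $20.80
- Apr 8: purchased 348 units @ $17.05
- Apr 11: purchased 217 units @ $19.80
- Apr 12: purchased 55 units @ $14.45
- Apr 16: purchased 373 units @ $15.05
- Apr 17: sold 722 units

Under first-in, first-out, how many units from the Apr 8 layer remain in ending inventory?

68

Apr 17, 722 sold [FIFO — oldest first]: 97 @ $22.00 + 276 @ $20.30 + 69 @ $20.80 + 280 @ $17.05 = $13,946.00
Ending inventory: 68 @ $17.05 + 217 @ $19.80 + 55 @ $14.45 + 373 @ $15.05 = $11,864.40
Check: goods available $25,810.40 = COGS $13,946.00 + ending $11,864.40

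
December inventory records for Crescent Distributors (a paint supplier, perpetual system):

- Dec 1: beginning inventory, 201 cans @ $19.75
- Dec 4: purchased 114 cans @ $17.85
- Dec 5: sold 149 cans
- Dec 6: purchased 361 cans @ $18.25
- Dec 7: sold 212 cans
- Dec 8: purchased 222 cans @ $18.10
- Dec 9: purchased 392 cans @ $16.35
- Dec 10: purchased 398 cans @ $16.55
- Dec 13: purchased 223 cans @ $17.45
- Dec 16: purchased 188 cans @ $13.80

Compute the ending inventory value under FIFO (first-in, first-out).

Dec 5, 149 sold [FIFO — oldest first]: 149 @ $19.75 = $2,942.75
Dec 7, 212 sold [FIFO — oldest first]: 52 @ $19.75 + 114 @ $17.85 + 46 @ $18.25 = $3,901.40
Total COGS = $2,942.75 + $3,901.40 = $6,844.15
Ending inventory: 315 @ $18.25 + 222 @ $18.10 + 392 @ $16.35 + 398 @ $16.55 + 223 @ $17.45 + 188 @ $13.80 = $29,248.80
Check: goods available $36,092.95 = COGS $6,844.15 + ending $29,248.80

Ending inventory = $29,248.80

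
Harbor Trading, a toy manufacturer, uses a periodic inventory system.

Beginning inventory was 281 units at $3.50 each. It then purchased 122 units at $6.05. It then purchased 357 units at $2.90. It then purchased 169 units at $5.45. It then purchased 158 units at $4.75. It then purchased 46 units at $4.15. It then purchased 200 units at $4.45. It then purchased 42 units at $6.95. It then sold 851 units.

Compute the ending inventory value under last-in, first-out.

Sale 1 (851) [LIFO — newest first]: 42 @ $6.95 + 200 @ $4.45 + 46 @ $4.15 + 158 @ $4.75 + 169 @ $5.45 + 236 @ $2.90 = $3,728.75
Ending inventory: 281 @ $3.50 + 122 @ $6.05 + 121 @ $2.90 = $2,072.50
Check: goods available $5,801.25 = COGS $3,728.75 + ending $2,072.50

Ending inventory = $2,072.50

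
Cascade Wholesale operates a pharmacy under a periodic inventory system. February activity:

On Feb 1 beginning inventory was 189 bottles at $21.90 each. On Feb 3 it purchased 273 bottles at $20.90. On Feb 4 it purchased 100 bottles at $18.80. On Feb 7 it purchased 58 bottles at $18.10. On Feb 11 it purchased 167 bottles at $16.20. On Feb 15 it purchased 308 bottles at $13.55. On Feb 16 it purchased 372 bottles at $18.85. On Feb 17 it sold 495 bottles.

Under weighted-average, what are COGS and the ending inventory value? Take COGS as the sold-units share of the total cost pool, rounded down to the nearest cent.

COGS = $8,997.59; ending inventory = $17,668.01

Feb 17, sell 495: 495/1467 × $26,665.60 → $8,997.59
Ending inventory (cost pool remaining) = $17,668.01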